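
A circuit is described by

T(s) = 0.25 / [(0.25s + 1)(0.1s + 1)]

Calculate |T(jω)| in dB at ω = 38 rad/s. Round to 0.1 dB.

At ω = 38 rad/s:
pole (1 + j38·0.25) = 1 + j9.5 → |·| ≈ 9.5525, ∠ ≈ 83.99°
pole (1 + j38·0.1) = 1 + j3.8 → |·| ≈ 3.9294, ∠ ≈ 75.26°
|T| = 0.25 · 1 / (9.5525 · 3.9294) ≈ 0.0066603
Gain = 20 log₁₀(0.0066603) ≈ -43.53 dB

-43.5 dB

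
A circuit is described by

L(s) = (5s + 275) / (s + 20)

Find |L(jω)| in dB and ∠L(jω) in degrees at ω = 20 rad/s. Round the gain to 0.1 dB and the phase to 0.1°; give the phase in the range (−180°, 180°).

Substitute s = j20:
Numerator: 5(j20) + 275 = 275 + j100
Denominator: (j20) + 20 = 20 + j20
|N| = √(275² + 100²) ≈ 292.62, ∠N ≈ 19.98°
|D| = √(20² + 20²) ≈ 28.284, ∠D ≈ 45.00°
|L| = 292.62 / 28.284 ≈ 10.346
Gain = 20 log₁₀(10.346) ≈ 20.30 dB
∠L = 19.98° − 45.00° = -25.02°

20.3 dB, -25.0°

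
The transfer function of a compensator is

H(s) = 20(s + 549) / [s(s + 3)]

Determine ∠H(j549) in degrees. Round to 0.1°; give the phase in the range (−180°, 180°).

At s = jω = j549:
zero (s+549): 549 + j549 → |·| = √(549²+549²) = √602802 ≈ 776.4, ∠ = arctan(549/549) ≈ 45.00°
pole (s+3): 3 + j549 → |·| = √(3²+549²) = √301410 ≈ 549.01, ∠ = arctan(549/3) ≈ 89.69°
pole at origin: |s| = 549, ∠ = 90.00° (in denominator)
∠H = 45.00° − 179.69° = -134.69°

-134.7°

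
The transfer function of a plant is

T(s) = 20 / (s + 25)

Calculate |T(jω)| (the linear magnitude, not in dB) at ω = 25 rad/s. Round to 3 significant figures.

Substitute s = j25:
Numerator: 20 = 20 + j0
Denominator: (j25) + 25 = 25 + j25
|N| = √(20² + 0²) ≈ 20, ∠N ≈ 0.00°
|D| = √(25² + 25²) ≈ 35.355, ∠D ≈ 45.00°
|T| = 20 / 35.355 ≈ 0.56569

0.566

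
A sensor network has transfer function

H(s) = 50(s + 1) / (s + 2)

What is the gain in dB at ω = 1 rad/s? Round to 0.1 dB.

30.0 dB

At s = jω = j1:
zero (s+1): 1 + j1 → |·| = √(1²+1²) = √2 ≈ 1.4142, ∠ = arctan(1/1) ≈ 45.00°
pole (s+2): 2 + j1 → |·| = √(2²+1²) = √5 ≈ 2.2361, ∠ = arctan(1/2) ≈ 26.57°
|H| = 50 · 1.4142 / 2.2361 ≈ 31.622
Gain = 20 log₁₀(31.622) ≈ 30.00 dB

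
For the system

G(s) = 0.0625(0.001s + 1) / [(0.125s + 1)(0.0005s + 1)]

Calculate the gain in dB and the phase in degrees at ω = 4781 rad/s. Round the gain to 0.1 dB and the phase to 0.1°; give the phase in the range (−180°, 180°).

At ω = 4781 rad/s:
zero (1 + j4781·0.001) = 1 + j4.781 → |·| ≈ 4.8845, ∠ ≈ 78.19°
pole (1 + j4781·0.125) = 1 + j597.625 → |·| ≈ 597.63, ∠ ≈ 89.90°
pole (1 + j4781·0.0005) = 1 + j2.3905 → |·| ≈ 2.5912, ∠ ≈ 67.30°
|G| = 0.0625 · 4.8845 / (597.63 · 2.5912) ≈ 0.00019714
Gain = 20 log₁₀(0.00019714) ≈ -74.10 dB
∠G = (78.19°) − (89.90° + 67.30°) = -79.01°

-74.1 dB, -79.0°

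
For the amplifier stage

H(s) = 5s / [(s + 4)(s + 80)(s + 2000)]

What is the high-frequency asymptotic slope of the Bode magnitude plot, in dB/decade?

-40 dB/decade

Each pole contributes −20 dB/decade at high frequency; each zero contributes +20 dB/decade.
Net: 1 zero(s) − 3 pole(s) → -40 dB/decade.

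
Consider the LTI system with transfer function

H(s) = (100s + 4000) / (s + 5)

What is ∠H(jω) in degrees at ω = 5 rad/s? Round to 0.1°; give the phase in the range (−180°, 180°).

-37.9°

Substitute s = j5:
Numerator: 100(j5) + 4000 = 4000 + j500
Denominator: (j5) + 5 = 5 + j5
|N| = √(4000² + 500²) ≈ 4031.1, ∠N ≈ 7.13°
|D| = √(5² + 5²) ≈ 7.0711, ∠D ≈ 45.00°
∠H = 7.13° − 45.00° = -37.87°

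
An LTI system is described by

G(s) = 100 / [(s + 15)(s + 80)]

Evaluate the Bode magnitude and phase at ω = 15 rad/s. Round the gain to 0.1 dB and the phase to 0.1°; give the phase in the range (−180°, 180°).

At s = jω = j15:
pole (s+15): 15 + j15 → |·| = √(15²+15²) = √450 ≈ 21.213, ∠ = arctan(15/15) ≈ 45.00°
pole (s+80): 80 + j15 → |·| = √(80²+15²) = √6625 ≈ 81.394, ∠ = arctan(15/80) ≈ 10.62°
|G| = 100 / 1726.6 ≈ 0.057917
Gain = 20 log₁₀(0.057917) ≈ -24.74 dB
∠G = 0.00° − 55.62° = -55.62°

-24.7 dB, -55.6°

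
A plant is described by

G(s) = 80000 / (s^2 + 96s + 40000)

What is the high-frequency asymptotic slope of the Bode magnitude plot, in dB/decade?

Each pole contributes −20 dB/decade at high frequency; each zero contributes +20 dB/decade.
Net: 0 zero(s) − 2 pole(s) → -40 dB/decade.

-40 dB/decade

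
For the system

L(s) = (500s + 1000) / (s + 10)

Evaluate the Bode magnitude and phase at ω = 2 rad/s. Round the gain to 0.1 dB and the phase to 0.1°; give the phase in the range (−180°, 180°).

Substitute s = j2:
Numerator: 500(j2) + 1000 = 1000 + j1000
Denominator: (j2) + 10 = 10 + j2
|N| = √(1000² + 1000²) ≈ 1414.2, ∠N ≈ 45.00°
|D| = √(10² + 2²) ≈ 10.198, ∠D ≈ 11.31°
|L| = 1414.2 / 10.198 ≈ 138.67
Gain = 20 log₁₀(138.67) ≈ 42.84 dB
∠L = 45.00° − 11.31° = 33.69°

42.8 dB, 33.7°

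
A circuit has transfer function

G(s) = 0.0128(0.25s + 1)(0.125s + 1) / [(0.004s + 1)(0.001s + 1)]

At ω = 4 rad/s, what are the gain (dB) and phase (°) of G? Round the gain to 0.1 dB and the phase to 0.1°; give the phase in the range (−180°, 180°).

-33.9 dB, 70.4°

At ω = 4 rad/s:
zero (1 + j4·0.25) = 1 + j1 → |·| ≈ 1.4142, ∠ ≈ 45.00°
zero (1 + j4·0.125) = 1 + j0.5 → |·| ≈ 1.118, ∠ ≈ 26.57°
pole (1 + j4·0.004) = 1 + j0.016 → |·| ≈ 1.0001, ∠ ≈ 0.92°
pole (1 + j4·0.001) = 1 + j0.004 → |·| ≈ 1, ∠ ≈ 0.23°
|G| = 0.0128 · 1.4142 · 1.118 / (1.0001 · 1) ≈ 0.020236
Gain = 20 log₁₀(0.020236) ≈ -33.88 dB
∠G = (45.00° + 26.57°) − (0.92° + 0.23°) = 70.42°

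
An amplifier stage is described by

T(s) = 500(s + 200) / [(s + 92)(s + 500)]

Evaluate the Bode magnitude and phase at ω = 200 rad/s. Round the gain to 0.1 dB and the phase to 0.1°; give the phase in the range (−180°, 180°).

1.5 dB, -42.1°

At s = jω = j200:
zero (s+200): 200 + j200 → |·| = √(200²+200²) = √80000 ≈ 282.84, ∠ = arctan(200/200) ≈ 45.00°
pole (s+92): 92 + j200 → |·| = √(92²+200²) = √48464 ≈ 220.15, ∠ = arctan(200/92) ≈ 65.30°
pole (s+500): 500 + j200 → |·| = √(500²+200²) = √290000 ≈ 538.52, ∠ = arctan(200/500) ≈ 21.80°
|T| = 500 · 282.84 / 1.1856e+05 ≈ 1.1928
Gain = 20 log₁₀(1.1928) ≈ 1.53 dB
∠T = 45.00° − 87.10° = -42.10°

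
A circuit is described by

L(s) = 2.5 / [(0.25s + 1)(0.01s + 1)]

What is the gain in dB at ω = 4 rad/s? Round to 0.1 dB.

At ω = 4 rad/s:
pole (1 + j4·0.25) = 1 + j1 → |·| ≈ 1.4142, ∠ ≈ 45.00°
pole (1 + j4·0.01) = 1 + j0.04 → |·| ≈ 1.0008, ∠ ≈ 2.29°
|L| = 2.5 · 1 / (1.4142 · 1.0008) ≈ 1.7664
Gain = 20 log₁₀(1.7664) ≈ 4.94 dB

4.9 dB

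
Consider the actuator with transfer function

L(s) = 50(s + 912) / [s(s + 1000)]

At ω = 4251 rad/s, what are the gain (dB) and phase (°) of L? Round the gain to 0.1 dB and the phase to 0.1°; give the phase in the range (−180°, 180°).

-38.6 dB, -88.9°

At s = jω = j4251:
zero (s+912): 912 + j4251 → |·| = √(912²+4251²) = √18902745 ≈ 4347.7, ∠ = arctan(4251/912) ≈ 77.89°
pole (s+1000): 1000 + j4251 → |·| = √(1000²+4251²) = √19071001 ≈ 4367, ∠ = arctan(4251/1000) ≈ 76.76°
pole at origin: |s| = 4251, ∠ = 90.00° (in denominator)
|L| = 50 · 4347.7 / 1.8564e+07 ≈ 0.01171
Gain = 20 log₁₀(0.01171) ≈ -38.63 dB
∠L = 77.89° − 166.76° = -88.87°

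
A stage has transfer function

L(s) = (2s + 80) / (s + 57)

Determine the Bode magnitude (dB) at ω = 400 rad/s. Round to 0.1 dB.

6.0 dB

Substitute s = j400:
Numerator: 2(j400) + 80 = 80 + j800
Denominator: (j400) + 57 = 57 + j400
|N| = √(80² + 800²) ≈ 803.99, ∠N ≈ 84.29°
|D| = √(57² + 400²) ≈ 404.04, ∠D ≈ 81.89°
|L| = 803.99 / 404.04 ≈ 1.9899
Gain = 20 log₁₀(1.9899) ≈ 5.98 dB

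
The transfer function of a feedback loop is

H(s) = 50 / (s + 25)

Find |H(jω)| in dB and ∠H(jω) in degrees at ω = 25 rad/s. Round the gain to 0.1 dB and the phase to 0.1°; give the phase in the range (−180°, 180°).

At s = jω = j25:
pole (s+25): 25 + j25 → |·| = √(25²+25²) = √1250 ≈ 35.355, ∠ = arctan(25/25) ≈ 45.00°
|H| = 50 / 35.355 ≈ 1.4142
Gain = 20 log₁₀(1.4142) ≈ 3.01 dB
∠H = 0.00° − 45.00° = -45.00°

3.0 dB, -45.0°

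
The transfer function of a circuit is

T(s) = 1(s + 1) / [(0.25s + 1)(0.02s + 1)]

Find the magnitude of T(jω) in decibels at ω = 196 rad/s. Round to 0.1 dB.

-0.1 dB

At ω = 196 rad/s:
zero (1 + j196·1) = 1 + j196 → |·| ≈ 196, ∠ ≈ 89.71°
pole (1 + j196·0.25) = 1 + j49 → |·| ≈ 49.01, ∠ ≈ 88.83°
pole (1 + j196·0.02) = 1 + j3.92 → |·| ≈ 4.0455, ∠ ≈ 75.69°
|T| = 1 · 196 / (49.01 · 4.0455) ≈ 0.98855
Gain = 20 log₁₀(0.98855) ≈ -0.10 dB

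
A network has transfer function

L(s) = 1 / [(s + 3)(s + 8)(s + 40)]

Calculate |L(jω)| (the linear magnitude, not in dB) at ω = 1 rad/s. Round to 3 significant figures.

0.000980

At s = jω = j1:
pole (s+3): 3 + j1 → |·| = √(3²+1²) = √10 ≈ 3.1623, ∠ = arctan(1/3) ≈ 18.43°
pole (s+8): 8 + j1 → |·| = √(8²+1²) = √65 ≈ 8.0623, ∠ = arctan(1/8) ≈ 7.13°
pole (s+40): 40 + j1 → |·| = √(40²+1²) = √1601 ≈ 40.012, ∠ = arctan(1/40) ≈ 1.43°
|L| = 1 / 1020.1 ≈ 0.0009803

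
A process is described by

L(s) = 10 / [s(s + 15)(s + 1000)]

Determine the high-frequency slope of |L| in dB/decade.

Each pole contributes −20 dB/decade at high frequency; each zero contributes +20 dB/decade.
Net: 0 zero(s) − 3 pole(s) → -60 dB/decade.

-60 dB/decade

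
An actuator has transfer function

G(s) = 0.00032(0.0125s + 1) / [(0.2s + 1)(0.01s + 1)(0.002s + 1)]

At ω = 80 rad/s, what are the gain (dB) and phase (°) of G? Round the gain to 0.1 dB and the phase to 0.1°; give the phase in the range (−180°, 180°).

-93.2 dB, -89.2°

At ω = 80 rad/s:
zero (1 + j80·0.0125) = 1 + j1 → |·| ≈ 1.4142, ∠ ≈ 45.00°
pole (1 + j80·0.2) = 1 + j16 → |·| ≈ 16.031, ∠ ≈ 86.42°
pole (1 + j80·0.01) = 1 + j0.8 → |·| ≈ 1.2806, ∠ ≈ 38.66°
pole (1 + j80·0.002) = 1 + j0.16 → |·| ≈ 1.0127, ∠ ≈ 9.09°
|G| = 0.00032 · 1.4142 / (16.031 · 1.2806 · 1.0127) ≈ 2.1767e-05
Gain = 20 log₁₀(2.1767e-05) ≈ -93.24 dB
∠G = (45.00°) − (86.42° + 38.66° + 9.09°) = -89.17°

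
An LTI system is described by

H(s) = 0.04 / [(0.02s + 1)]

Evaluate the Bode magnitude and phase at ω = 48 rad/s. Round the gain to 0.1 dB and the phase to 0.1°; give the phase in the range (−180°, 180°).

At ω = 48 rad/s:
pole (1 + j48·0.02) = 1 + j0.96 → |·| ≈ 1.3862, ∠ ≈ 43.83°
|H| = 0.04 · 1 / (1.3862) ≈ 0.028856
Gain = 20 log₁₀(0.028856) ≈ -30.80 dB
∠H = (0°) − (43.83°) = -43.83°

-30.8 dB, -43.8°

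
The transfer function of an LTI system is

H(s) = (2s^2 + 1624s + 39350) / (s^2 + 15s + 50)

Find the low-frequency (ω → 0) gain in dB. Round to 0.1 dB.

57.9 dB

H(0) = 39350 / 50 = 787
20 log₁₀(787) ≈ 57.92 dB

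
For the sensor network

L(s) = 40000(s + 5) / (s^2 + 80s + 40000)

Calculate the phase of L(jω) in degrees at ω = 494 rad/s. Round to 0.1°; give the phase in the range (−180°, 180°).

-79.6°

At s = jω = j494:
zero (s+5): 5 + j494 → |·| = √(5²+494²) = √244061 ≈ 494.03, ∠ = arctan(494/5) ≈ 89.42°
quadratic: (j494)² + 80·j494 + 40000 = -204036 + j39520 → |·| ≈ 2.0783e+05, ∠ ≈ 169.04°
∠L = 89.42° − 169.04° = -79.62°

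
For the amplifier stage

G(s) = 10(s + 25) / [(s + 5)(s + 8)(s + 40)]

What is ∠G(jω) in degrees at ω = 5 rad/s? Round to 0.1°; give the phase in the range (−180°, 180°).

At s = jω = j5:
zero (s+25): 25 + j5 → |·| = √(25²+5²) = √650 ≈ 25.495, ∠ = arctan(5/25) ≈ 11.31°
pole (s+5): 5 + j5 → |·| = √(5²+5²) = √50 ≈ 7.0711, ∠ = arctan(5/5) ≈ 45.00°
pole (s+8): 8 + j5 → |·| = √(8²+5²) = √89 ≈ 9.434, ∠ = arctan(5/8) ≈ 32.01°
pole (s+40): 40 + j5 → |·| = √(40²+5²) = √1625 ≈ 40.311, ∠ = arctan(5/40) ≈ 7.13°
∠G = 11.31° − 84.14° = -72.83°

-72.8°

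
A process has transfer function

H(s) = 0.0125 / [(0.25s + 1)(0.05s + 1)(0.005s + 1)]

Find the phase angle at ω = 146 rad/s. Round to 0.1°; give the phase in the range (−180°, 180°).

153.2°

At ω = 146 rad/s:
pole (1 + j146·0.25) = 1 + j36.5 → |·| ≈ 36.514, ∠ ≈ 88.43°
pole (1 + j146·0.05) = 1 + j7.3 → |·| ≈ 7.3682, ∠ ≈ 82.20°
pole (1 + j146·0.005) = 1 + j0.73 → |·| ≈ 1.2381, ∠ ≈ 36.13°
∠H = (0°) − (88.43° + 82.20° + 36.13°) = -206.76° ≡ 153.24° (principal value)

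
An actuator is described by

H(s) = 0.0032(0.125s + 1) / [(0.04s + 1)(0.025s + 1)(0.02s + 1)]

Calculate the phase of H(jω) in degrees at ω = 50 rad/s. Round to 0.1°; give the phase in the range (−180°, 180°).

-78.9°

At ω = 50 rad/s:
zero (1 + j50·0.125) = 1 + j6.25 → |·| ≈ 6.3295, ∠ ≈ 80.91°
pole (1 + j50·0.04) = 1 + j2 → |·| ≈ 2.2361, ∠ ≈ 63.43°
pole (1 + j50·0.025) = 1 + j1.25 → |·| ≈ 1.6008, ∠ ≈ 51.34°
pole (1 + j50·0.02) = 1 + j1 → |·| ≈ 1.4142, ∠ ≈ 45.00°
∠H = (80.91°) − (63.43° + 51.34° + 45.00°) = -78.86°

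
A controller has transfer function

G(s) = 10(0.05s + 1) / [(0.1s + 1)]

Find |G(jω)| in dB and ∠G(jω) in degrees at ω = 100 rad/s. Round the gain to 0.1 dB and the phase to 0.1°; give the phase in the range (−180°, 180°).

14.1 dB, -5.6°

At ω = 100 rad/s:
zero (1 + j100·0.05) = 1 + j5 → |·| ≈ 5.099, ∠ ≈ 78.69°
pole (1 + j100·0.1) = 1 + j10 → |·| ≈ 10.05, ∠ ≈ 84.29°
|G| = 10 · 5.099 / (10.05) ≈ 5.0736
Gain = 20 log₁₀(5.0736) ≈ 14.11 dB
∠G = (78.69°) − (84.29°) = -5.60°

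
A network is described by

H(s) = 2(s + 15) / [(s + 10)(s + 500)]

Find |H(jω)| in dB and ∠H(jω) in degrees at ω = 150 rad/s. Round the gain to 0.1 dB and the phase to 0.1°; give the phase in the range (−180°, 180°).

At s = jω = j150:
zero (s+15): 15 + j150 → |·| = √(15²+150²) = √22725 ≈ 150.75, ∠ = arctan(150/15) ≈ 84.29°
pole (s+10): 10 + j150 → |·| = √(10²+150²) = √22600 ≈ 150.33, ∠ = arctan(150/10) ≈ 86.19°
pole (s+500): 500 + j150 → |·| = √(500²+150²) = √272500 ≈ 522.02, ∠ = arctan(150/500) ≈ 16.70°
|H| = 2 · 150.75 / 78475 ≈ 0.003842
Gain = 20 log₁₀(0.003842) ≈ -48.31 dB
∠H = 84.29° − 102.89° = -18.60°

-48.3 dB, -18.6°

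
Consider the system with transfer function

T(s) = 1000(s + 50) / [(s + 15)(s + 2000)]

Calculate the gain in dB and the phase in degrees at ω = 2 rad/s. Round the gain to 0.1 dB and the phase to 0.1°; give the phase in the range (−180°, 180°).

At s = jω = j2:
zero (s+50): 50 + j2 → |·| = √(50²+2²) = √2504 ≈ 50.04, ∠ = arctan(2/50) ≈ 2.29°
pole (s+15): 15 + j2 → |·| = √(15²+2²) = √229 ≈ 15.133, ∠ = arctan(2/15) ≈ 7.59°
pole (s+2000): 2000 + j2 → |·| = √(2000²+2²) = √4000004 ≈ 2000, ∠ = arctan(2/2000) ≈ 0.06°
|T| = 1000 · 50.04 / 30266 ≈ 1.6533
Gain = 20 log₁₀(1.6533) ≈ 4.37 dB
∠T = 2.29° − 7.65° = -5.36°

4.4 dB, -5.4°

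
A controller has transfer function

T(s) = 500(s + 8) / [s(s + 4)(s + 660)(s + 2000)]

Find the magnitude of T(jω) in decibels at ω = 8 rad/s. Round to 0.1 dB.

At s = jω = j8:
zero (s+8): 8 + j8 → |·| = √(8²+8²) = √128 ≈ 11.314, ∠ = arctan(8/8) ≈ 45.00°
pole (s+4): 4 + j8 → |·| = √(4²+8²) = √80 ≈ 8.9443, ∠ = arctan(8/4) ≈ 63.43°
pole (s+660): 660 + j8 → |·| = √(660²+8²) = √435664 ≈ 660.05, ∠ = arctan(8/660) ≈ 0.69°
pole (s+2000): 2000 + j8 → |·| = √(2000²+8²) = √4000064 ≈ 2000, ∠ = arctan(8/2000) ≈ 0.23°
pole at origin: |s| = 8, ∠ = 90.00° (in denominator)
|T| = 500 · 11.314 / 9.4459e+07 ≈ 5.9888e-05
Gain = 20 log₁₀(5.9888e-05) ≈ -84.45 dB

-84.5 dB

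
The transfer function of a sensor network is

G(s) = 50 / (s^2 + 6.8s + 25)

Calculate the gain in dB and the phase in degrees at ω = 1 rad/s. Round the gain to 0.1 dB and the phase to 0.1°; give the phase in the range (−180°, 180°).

6.0 dB, -15.8°

At s = jω = j1:
quadratic: (j1)² + 6.8·j1 + 25 = 24 + j6.8 → |·| ≈ 24.945, ∠ ≈ 15.82°
|G| = 50 / 24.945 ≈ 2.0044
Gain = 20 log₁₀(2.0044) ≈ 6.04 dB
∠G = 0.00° − 15.82° = -15.82°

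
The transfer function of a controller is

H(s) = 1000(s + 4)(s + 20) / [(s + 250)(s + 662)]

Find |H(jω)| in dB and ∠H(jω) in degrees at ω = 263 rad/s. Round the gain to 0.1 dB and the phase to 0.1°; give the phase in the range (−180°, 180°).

At s = jω = j263:
zero (s+4): 4 + j263 → |·| = √(4²+263²) = √69185 ≈ 263.03, ∠ = arctan(263/4) ≈ 89.13°
zero (s+20): 20 + j263 → |·| = √(20²+263²) = √69569 ≈ 263.76, ∠ = arctan(263/20) ≈ 85.65°
pole (s+250): 250 + j263 → |·| = √(250²+263²) = √131669 ≈ 362.86, ∠ = arctan(263/250) ≈ 46.45°
pole (s+662): 662 + j263 → |·| = √(662²+263²) = √507413 ≈ 712.33, ∠ = arctan(263/662) ≈ 21.67°
|H| = 1000 · 69377 / 2.5848e+05 ≈ 268.4
Gain = 20 log₁₀(268.4) ≈ 48.58 dB
∠H = 174.78° − 68.12° = 106.66°

48.6 dB, 106.7°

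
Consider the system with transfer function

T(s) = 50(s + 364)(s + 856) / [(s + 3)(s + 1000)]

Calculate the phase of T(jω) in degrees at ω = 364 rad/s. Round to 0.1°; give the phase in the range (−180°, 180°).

-41.5°

At s = jω = j364:
zero (s+364): 364 + j364 → |·| = √(364²+364²) = √264992 ≈ 514.77, ∠ = arctan(364/364) ≈ 45.00°
zero (s+856): 856 + j364 → |·| = √(856²+364²) = √865232 ≈ 930.18, ∠ = arctan(364/856) ≈ 23.04°
pole (s+3): 3 + j364 → |·| = √(3²+364²) = √132505 ≈ 364.01, ∠ = arctan(364/3) ≈ 89.53°
pole (s+1000): 1000 + j364 → |·| = √(1000²+364²) = √1132496 ≈ 1064.2, ∠ = arctan(364/1000) ≈ 20.00°
∠T = 68.04° − 109.53° = -41.49°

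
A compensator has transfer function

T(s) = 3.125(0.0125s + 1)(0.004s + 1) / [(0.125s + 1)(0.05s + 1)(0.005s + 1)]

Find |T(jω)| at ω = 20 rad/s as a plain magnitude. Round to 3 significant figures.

At ω = 20 rad/s:
zero (1 + j20·0.0125) = 1 + j0.25 → |·| ≈ 1.0308, ∠ ≈ 14.04°
zero (1 + j20·0.004) = 1 + j0.08 → |·| ≈ 1.0032, ∠ ≈ 4.57°
pole (1 + j20·0.125) = 1 + j2.5 → |·| ≈ 2.6926, ∠ ≈ 68.20°
pole (1 + j20·0.05) = 1 + j1 → |·| ≈ 1.4142, ∠ ≈ 45.00°
pole (1 + j20·0.005) = 1 + j0.1 → |·| ≈ 1.005, ∠ ≈ 5.71°
|T| = 3.125 · 1.0308 · 1.0032 / (2.6926 · 1.4142 · 1.005) ≈ 0.84443

0.844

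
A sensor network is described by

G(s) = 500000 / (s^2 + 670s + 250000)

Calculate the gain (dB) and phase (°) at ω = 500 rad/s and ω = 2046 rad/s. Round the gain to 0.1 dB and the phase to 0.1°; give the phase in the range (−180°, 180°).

ω = 500: 3.5 dB, -90.0°; ω = 2046: -18.4 dB, -160.8°

At s = jω = j500:
quadratic: (j500)² + 670·j500 + 250000 = 0 + j335000 → |·| ≈ 3.35e+05, ∠ ≈ 90.00°
|G| = 500000 / 3.35e+05 ≈ 1.4925
Gain = 20 log₁₀(1.4925) ≈ 3.48 dB
∠G = 0.00° − 90.00° = -90.00°

At s = jω = j2046:
quadratic: (j2046)² + 670·j2046 + 250000 = -3936116 + j1370820 → |·| ≈ 4.168e+06, ∠ ≈ 160.80°
|G| = 500000 / 4.168e+06 ≈ 0.11996
Gain = 20 log₁₀(0.11996) ≈ -18.42 dB
∠G = 0.00° − 160.80° = -160.80°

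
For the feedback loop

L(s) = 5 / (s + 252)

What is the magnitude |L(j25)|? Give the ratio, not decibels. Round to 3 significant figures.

0.0197

At s = jω = j25:
pole (s+252): 252 + j25 → |·| = √(252²+25²) = √64129 ≈ 253.24, ∠ = arctan(25/252) ≈ 5.67°
|L| = 5 / 253.24 ≈ 0.019744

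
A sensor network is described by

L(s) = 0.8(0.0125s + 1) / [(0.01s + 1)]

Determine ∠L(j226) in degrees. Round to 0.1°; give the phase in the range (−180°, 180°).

4.4°

At ω = 226 rad/s:
zero (1 + j226·0.0125) = 1 + j2.825 → |·| ≈ 2.9968, ∠ ≈ 70.51°
pole (1 + j226·0.01) = 1 + j2.26 → |·| ≈ 2.4714, ∠ ≈ 66.13°
∠L = (70.51°) − (66.13°) = 4.38°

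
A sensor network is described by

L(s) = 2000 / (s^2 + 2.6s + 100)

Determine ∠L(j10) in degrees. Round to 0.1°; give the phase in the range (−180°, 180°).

-90.0°

At s = jω = j10:
quadratic: (j10)² + 2.6·j10 + 100 = 0 + j26 → |·| ≈ 26, ∠ ≈ 90.00°
∠L = 0.00° − 90.00° = -90.00°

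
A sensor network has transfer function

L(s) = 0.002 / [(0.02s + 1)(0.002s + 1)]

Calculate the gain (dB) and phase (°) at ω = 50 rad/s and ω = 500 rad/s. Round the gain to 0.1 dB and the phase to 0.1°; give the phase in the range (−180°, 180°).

ω = 50: -57.0 dB, -50.7°; ω = 500: -77.0 dB, -129.3°

At ω = 50 rad/s:
pole (1 + j50·0.02) = 1 + j1 → |·| ≈ 1.4142, ∠ ≈ 45.00°
pole (1 + j50·0.002) = 1 + j0.1 → |·| ≈ 1.005, ∠ ≈ 5.71°
|L| = 0.002 · 1 / (1.4142 · 1.005) ≈ 0.0014072
Gain = 20 log₁₀(0.0014072) ≈ -57.03 dB
∠L = (0°) − (45.00° + 5.71°) = -50.71°

At ω = 500 rad/s:
pole (1 + j500·0.02) = 1 + j10 → |·| ≈ 10.05, ∠ ≈ 84.29°
pole (1 + j500·0.002) = 1 + j1 → |·| ≈ 1.4142, ∠ ≈ 45.00°
|L| = 0.002 · 1 / (10.05 · 1.4142) ≈ 0.00014072
Gain = 20 log₁₀(0.00014072) ≈ -77.03 dB
∠L = (0°) − (84.29° + 45.00°) = -129.29°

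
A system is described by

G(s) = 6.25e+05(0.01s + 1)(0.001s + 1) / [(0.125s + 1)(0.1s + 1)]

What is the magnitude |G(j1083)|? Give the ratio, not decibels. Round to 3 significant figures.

683

At ω = 1083 rad/s:
zero (1 + j1083·0.01) = 1 + j10.83 → |·| ≈ 10.876, ∠ ≈ 84.72°
zero (1 + j1083·0.001) = 1 + j1.083 → |·| ≈ 1.4741, ∠ ≈ 47.28°
pole (1 + j1083·0.125) = 1 + j135.375 → |·| ≈ 135.38, ∠ ≈ 89.58°
pole (1 + j1083·0.1) = 1 + j108.3 → |·| ≈ 108.3, ∠ ≈ 89.47°
|G| = 6.25e+05 · 10.876 · 1.4741 / (135.38 · 108.3) ≈ 683.43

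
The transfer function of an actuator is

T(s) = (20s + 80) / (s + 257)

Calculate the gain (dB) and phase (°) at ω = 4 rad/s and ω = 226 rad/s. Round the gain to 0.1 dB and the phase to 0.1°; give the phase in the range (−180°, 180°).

Substitute s = j4:
Numerator: 20(j4) + 80 = 80 + j80
Denominator: (j4) + 257 = 257 + j4
|N| = √(80² + 80²) ≈ 113.14, ∠N ≈ 45.00°
|D| = √(257² + 4²) ≈ 257.03, ∠D ≈ 0.89°
|T| = 113.14 / 257.03 ≈ 0.44018
Gain = 20 log₁₀(0.44018) ≈ -7.13 dB
∠T = 45.00° − 0.89° = 44.11°

Substitute s = j226:
Numerator: 20(j226) + 80 = 80 + j4520
Denominator: (j226) + 257 = 257 + j226
|N| = √(80² + 4520²) ≈ 4520.7, ∠N ≈ 88.99°
|D| = √(257² + 226²) ≈ 342.24, ∠D ≈ 41.33°
|T| = 4520.7 / 342.24 ≈ 13.209
Gain = 20 log₁₀(13.209) ≈ 22.42 dB
∠T = 88.99° − 41.33° = 47.66°

ω = 4: -7.1 dB, 44.1°; ω = 226: 22.4 dB, 47.7°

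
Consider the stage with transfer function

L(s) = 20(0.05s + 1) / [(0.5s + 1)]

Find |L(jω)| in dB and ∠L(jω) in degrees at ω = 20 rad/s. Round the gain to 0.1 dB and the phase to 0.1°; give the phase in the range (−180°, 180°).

At ω = 20 rad/s:
zero (1 + j20·0.05) = 1 + j1 → |·| ≈ 1.4142, ∠ ≈ 45.00°
pole (1 + j20·0.5) = 1 + j10 → |·| ≈ 10.05, ∠ ≈ 84.29°
|L| = 20 · 1.4142 / (10.05) ≈ 2.8143
Gain = 20 log₁₀(2.8143) ≈ 8.99 dB
∠L = (45.00°) − (84.29°) = -39.29°

9.0 dB, -39.3°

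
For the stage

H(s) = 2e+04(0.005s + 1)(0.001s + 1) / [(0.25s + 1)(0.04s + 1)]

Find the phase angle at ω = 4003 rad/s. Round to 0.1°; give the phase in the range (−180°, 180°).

-16.5°

At ω = 4003 rad/s:
zero (1 + j4003·0.005) = 1 + j20.015 → |·| ≈ 20.04, ∠ ≈ 87.14°
zero (1 + j4003·0.001) = 1 + j4.003 → |·| ≈ 4.126, ∠ ≈ 75.97°
pole (1 + j4003·0.25) = 1 + j1000.75 → |·| ≈ 1000.8, ∠ ≈ 89.94°
pole (1 + j4003·0.04) = 1 + j160.12 → |·| ≈ 160.12, ∠ ≈ 89.64°
∠H = (87.14° + 75.97°) − (89.94° + 89.64°) = -16.47°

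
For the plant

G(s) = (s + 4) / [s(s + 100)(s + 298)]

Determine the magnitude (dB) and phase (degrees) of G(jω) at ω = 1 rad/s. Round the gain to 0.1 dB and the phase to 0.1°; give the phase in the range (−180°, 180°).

At s = jω = j1:
zero (s+4): 4 + j1 → |·| = √(4²+1²) = √17 ≈ 4.1231, ∠ = arctan(1/4) ≈ 14.04°
pole (s+100): 100 + j1 → |·| = √(100²+1²) = √10001 ≈ 100, ∠ = arctan(1/100) ≈ 0.57°
pole (s+298): 298 + j1 → |·| = √(298²+1²) = √88805 ≈ 298, ∠ = arctan(1/298) ≈ 0.19°
pole at origin: |s| = 1, ∠ = 90.00° (in denominator)
|G| = 1 · 4.1231 / 29800 ≈ 0.00013836
Gain = 20 log₁₀(0.00013836) ≈ -77.18 dB
∠G = 14.04° − 90.76° = -76.72°

-77.2 dB, -76.7°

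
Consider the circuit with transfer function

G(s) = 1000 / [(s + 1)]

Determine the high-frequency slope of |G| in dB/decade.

Each pole contributes −20 dB/decade at high frequency; each zero contributes +20 dB/decade.
Net: 0 zero(s) − 1 pole(s) → -20 dB/decade.

-20 dB/decade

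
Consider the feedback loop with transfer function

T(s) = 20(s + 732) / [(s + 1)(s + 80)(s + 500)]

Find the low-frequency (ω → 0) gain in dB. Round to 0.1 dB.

-8.7 dB

T(0) = 20·732 / (1·80·500) = 0.366
20 log₁₀(0.366) ≈ -8.73 dB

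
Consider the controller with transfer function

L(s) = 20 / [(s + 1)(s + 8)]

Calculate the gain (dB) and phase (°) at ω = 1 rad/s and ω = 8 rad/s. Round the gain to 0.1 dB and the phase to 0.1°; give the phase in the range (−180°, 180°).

ω = 1: 4.9 dB, -52.1°; ω = 8: -13.2 dB, -127.9°

At s = jω = j1:
pole (s+1): 1 + j1 → |·| = √(1²+1²) = √2 ≈ 1.4142, ∠ = arctan(1/1) ≈ 45.00°
pole (s+8): 8 + j1 → |·| = √(8²+1²) = √65 ≈ 8.0623, ∠ = arctan(1/8) ≈ 7.13°
|L| = 20 / 11.402 ≈ 1.7541
Gain = 20 log₁₀(1.7541) ≈ 4.88 dB
∠L = 0.00° − 52.13° = -52.13°

At s = jω = j8:
pole (s+1): 1 + j8 → |·| = √(1²+8²) = √65 ≈ 8.0623, ∠ = arctan(8/1) ≈ 82.87°
pole (s+8): 8 + j8 → |·| = √(8²+8²) = √128 ≈ 11.314, ∠ = arctan(8/8) ≈ 45.00°
|L| = 20 / 91.217 ≈ 0.21926
Gain = 20 log₁₀(0.21926) ≈ -13.18 dB
∠L = 0.00° − 127.87° = -127.87°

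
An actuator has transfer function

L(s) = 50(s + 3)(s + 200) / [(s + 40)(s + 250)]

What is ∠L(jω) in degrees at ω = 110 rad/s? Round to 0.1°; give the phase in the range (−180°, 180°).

23.5°

At s = jω = j110:
zero (s+3): 3 + j110 → |·| = √(3²+110²) = √12109 ≈ 110.04, ∠ = arctan(110/3) ≈ 88.44°
zero (s+200): 200 + j110 → |·| = √(200²+110²) = √52100 ≈ 228.25, ∠ = arctan(110/200) ≈ 28.81°
pole (s+40): 40 + j110 → |·| = √(40²+110²) = √13700 ≈ 117.05, ∠ = arctan(110/40) ≈ 70.02°
pole (s+250): 250 + j110 → |·| = √(250²+110²) = √74600 ≈ 273.13, ∠ = arctan(110/250) ≈ 23.75°
∠L = 117.25° − 93.77° = 23.48°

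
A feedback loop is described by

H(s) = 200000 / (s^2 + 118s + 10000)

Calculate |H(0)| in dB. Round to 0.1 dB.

H(0) = 200000 / 10000 = 20
20 log₁₀(20) ≈ 26.02 dB

26.0 dB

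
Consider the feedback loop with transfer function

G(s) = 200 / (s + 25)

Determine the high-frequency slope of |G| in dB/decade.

Each pole contributes −20 dB/decade at high frequency; each zero contributes +20 dB/decade.
Net: 0 zero(s) − 1 pole(s) → -20 dB/decade.

-20 dB/decade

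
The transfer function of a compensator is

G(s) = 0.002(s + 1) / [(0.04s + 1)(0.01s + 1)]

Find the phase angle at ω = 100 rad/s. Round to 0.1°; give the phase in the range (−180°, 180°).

At ω = 100 rad/s:
zero (1 + j100·1) = 1 + j100 → |·| ≈ 100, ∠ ≈ 89.43°
pole (1 + j100·0.04) = 1 + j4 → |·| ≈ 4.1231, ∠ ≈ 75.96°
pole (1 + j100·0.01) = 1 + j1 → |·| ≈ 1.4142, ∠ ≈ 45.00°
∠G = (89.43°) − (75.96° + 45.00°) = -31.53°

-31.5°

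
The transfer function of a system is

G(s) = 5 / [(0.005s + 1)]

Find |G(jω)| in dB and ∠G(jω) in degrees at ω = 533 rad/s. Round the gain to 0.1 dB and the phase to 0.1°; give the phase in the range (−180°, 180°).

4.9 dB, -69.4°

At ω = 533 rad/s:
pole (1 + j533·0.005) = 1 + j2.665 → |·| ≈ 2.8464, ∠ ≈ 69.43°
|G| = 5 · 1 / (2.8464) ≈ 1.7566
Gain = 20 log₁₀(1.7566) ≈ 4.89 dB
∠G = (0°) − (69.43°) = -69.43°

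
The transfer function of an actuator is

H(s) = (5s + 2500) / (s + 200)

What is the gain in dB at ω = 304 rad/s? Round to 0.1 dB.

18.1 dB

Substitute s = j304:
Numerator: 5(j304) + 2500 = 2500 + j1520
Denominator: (j304) + 200 = 200 + j304
|N| = √(2500² + 1520²) ≈ 2925.8, ∠N ≈ 31.30°
|D| = √(200² + 304²) ≈ 363.89, ∠D ≈ 56.66°
|H| = 2925.8 / 363.89 ≈ 8.0403
Gain = 20 log₁₀(8.0403) ≈ 18.11 dB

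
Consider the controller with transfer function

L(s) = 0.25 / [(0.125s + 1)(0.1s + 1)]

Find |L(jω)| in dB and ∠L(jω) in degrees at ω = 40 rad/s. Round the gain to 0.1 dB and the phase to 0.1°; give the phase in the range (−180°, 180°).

-38.5 dB, -154.7°

At ω = 40 rad/s:
pole (1 + j40·0.125) = 1 + j5 → |·| ≈ 5.099, ∠ ≈ 78.69°
pole (1 + j40·0.1) = 1 + j4 → |·| ≈ 4.1231, ∠ ≈ 75.96°
|L| = 0.25 · 1 / (5.099 · 4.1231) ≈ 0.011891
Gain = 20 log₁₀(0.011891) ≈ -38.50 dB
∠L = (0°) − (78.69° + 75.96°) = -154.65°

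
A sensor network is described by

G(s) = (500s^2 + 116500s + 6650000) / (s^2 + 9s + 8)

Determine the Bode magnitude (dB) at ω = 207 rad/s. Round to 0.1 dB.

Substitute s = j207:
Numerator: 500(j207)^2 + 116500(j207) + 6650000 = -14774500 + j24115500
Denominator: (j207)^2 + 9(j207) + 8 = -42841 + j1863
|N| = √(14774500² + 24115500²) ≈ 2.8281e+07, ∠N ≈ 121.49°
|D| = √(42841² + 1863²) ≈ 42881, ∠D ≈ 177.51°
|G| = 2.8281e+07 / 42881 ≈ 659.52
Gain = 20 log₁₀(659.52) ≈ 56.38 dB

56.4 dB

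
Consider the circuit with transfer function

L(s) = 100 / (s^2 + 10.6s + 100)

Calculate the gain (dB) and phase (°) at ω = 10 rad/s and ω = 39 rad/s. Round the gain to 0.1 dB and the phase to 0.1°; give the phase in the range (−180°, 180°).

ω = 10: -0.5 dB, -90.0°; ω = 39: -23.4 dB, -163.8°

At s = jω = j10:
quadratic: (j10)² + 10.6·j10 + 100 = 0 + j106 → |·| ≈ 106, ∠ ≈ 90.00°
|L| = 100 / 106 ≈ 0.9434
Gain = 20 log₁₀(0.9434) ≈ -0.51 dB
∠L = 0.00° − 90.00° = -90.00°

At s = jω = j39:
quadratic: (j39)² + 10.6·j39 + 100 = -1421 + j413.4 → |·| ≈ 1479.9, ∠ ≈ 163.78°
|L| = 100 / 1479.9 ≈ 0.067572
Gain = 20 log₁₀(0.067572) ≈ -23.40 dB
∠L = 0.00° − 163.78° = -163.78°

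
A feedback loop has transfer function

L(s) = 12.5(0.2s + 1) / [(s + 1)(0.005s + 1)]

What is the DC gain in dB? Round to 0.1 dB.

L(0) = 12.5 · 1 / 1 = 12.5
20 log₁₀(12.5) ≈ 21.94 dB

21.9 dB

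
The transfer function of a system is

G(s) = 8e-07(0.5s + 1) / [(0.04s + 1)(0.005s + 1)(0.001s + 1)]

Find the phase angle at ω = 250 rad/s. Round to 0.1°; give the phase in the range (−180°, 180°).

At ω = 250 rad/s:
zero (1 + j250·0.5) = 1 + j125 → |·| ≈ 125, ∠ ≈ 89.54°
pole (1 + j250·0.04) = 1 + j10 → |·| ≈ 10.05, ∠ ≈ 84.29°
pole (1 + j250·0.005) = 1 + j1.25 → |·| ≈ 1.6008, ∠ ≈ 51.34°
pole (1 + j250·0.001) = 1 + j0.25 → |·| ≈ 1.0308, ∠ ≈ 14.04°
∠G = (89.54°) − (84.29° + 51.34° + 14.04°) = -60.13°

-60.1°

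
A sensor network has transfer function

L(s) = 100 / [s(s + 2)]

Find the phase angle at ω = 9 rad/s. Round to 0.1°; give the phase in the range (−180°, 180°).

At s = jω = j9:
pole (s+2): 2 + j9 → |·| = √(2²+9²) = √85 ≈ 9.2195, ∠ = arctan(9/2) ≈ 77.47°
pole at origin: |s| = 9, ∠ = 90.00° (in denominator)
∠L = 0.00° − 167.47° = -167.47°

-167.5°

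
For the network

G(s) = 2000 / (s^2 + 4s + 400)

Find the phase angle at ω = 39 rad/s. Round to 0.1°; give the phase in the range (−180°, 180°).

-172.1°

At s = jω = j39:
quadratic: (j39)² + 4·j39 + 400 = -1121 + j156 → |·| ≈ 1131.8, ∠ ≈ 172.08°
∠G = 0.00° − 172.08° = -172.08°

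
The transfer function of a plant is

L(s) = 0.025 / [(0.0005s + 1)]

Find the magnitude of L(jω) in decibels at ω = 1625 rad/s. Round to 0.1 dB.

-34.2 dB

At ω = 1625 rad/s:
pole (1 + j1625·0.0005) = 1 + j0.8125 → |·| ≈ 1.2885, ∠ ≈ 39.09°
|L| = 0.025 · 1 / (1.2885) ≈ 0.019402
Gain = 20 log₁₀(0.019402) ≈ -34.24 dB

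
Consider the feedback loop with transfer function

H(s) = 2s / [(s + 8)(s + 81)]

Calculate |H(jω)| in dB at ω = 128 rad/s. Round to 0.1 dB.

-37.6 dB

At s = jω = j128:
zero at origin: s = j128 → |·| = 128, ∠ = 90.00°
pole (s+8): 8 + j128 → |·| = √(8²+128²) = √16448 ≈ 128.25, ∠ = arctan(128/8) ≈ 86.42°
pole (s+81): 81 + j128 → |·| = √(81²+128²) = √22945 ≈ 151.48, ∠ = arctan(128/81) ≈ 57.67°
|H| = 2 · 128 / 19427 ≈ 0.013178
Gain = 20 log₁₀(0.013178) ≈ -37.60 dB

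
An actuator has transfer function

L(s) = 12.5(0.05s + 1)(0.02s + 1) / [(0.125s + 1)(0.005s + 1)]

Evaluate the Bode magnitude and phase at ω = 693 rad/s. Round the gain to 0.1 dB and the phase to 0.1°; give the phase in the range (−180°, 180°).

25.7 dB, 11.0°

At ω = 693 rad/s:
zero (1 + j693·0.05) = 1 + j34.65 → |·| ≈ 34.664, ∠ ≈ 88.35°
zero (1 + j693·0.02) = 1 + j13.86 → |·| ≈ 13.896, ∠ ≈ 85.87°
pole (1 + j693·0.125) = 1 + j86.625 → |·| ≈ 86.631, ∠ ≈ 89.34°
pole (1 + j693·0.005) = 1 + j3.465 → |·| ≈ 3.6064, ∠ ≈ 73.90°
|L| = 12.5 · 34.664 · 13.896 / (86.631 · 3.6064) ≈ 19.272
Gain = 20 log₁₀(19.272) ≈ 25.70 dB
∠L = (88.35° + 85.87°) − (89.34° + 73.90°) = 10.98°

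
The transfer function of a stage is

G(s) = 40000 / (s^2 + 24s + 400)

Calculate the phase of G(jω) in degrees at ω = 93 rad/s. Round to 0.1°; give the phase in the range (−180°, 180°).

At s = jω = j93:
quadratic: (j93)² + 24·j93 + 400 = -8249 + j2232 → |·| ≈ 8545.6, ∠ ≈ 164.86°
∠G = 0.00° − 164.86° = -164.86°

-164.9°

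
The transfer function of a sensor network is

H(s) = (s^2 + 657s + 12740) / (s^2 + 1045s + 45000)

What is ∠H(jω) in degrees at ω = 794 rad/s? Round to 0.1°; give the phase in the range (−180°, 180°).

14.6°

Substitute s = j794:
Numerator: (j794)^2 + 657(j794) + 12740 = -617696 + j521658
Denominator: (j794)^2 + 1045(j794) + 45000 = -585436 + j829730
|N| = √(617696² + 521658²) ≈ 8.085e+05, ∠N ≈ 139.82°
|D| = √(585436² + 829730²) ≈ 1.0155e+06, ∠D ≈ 125.21°
∠H = 139.82° − 125.21° = 14.61°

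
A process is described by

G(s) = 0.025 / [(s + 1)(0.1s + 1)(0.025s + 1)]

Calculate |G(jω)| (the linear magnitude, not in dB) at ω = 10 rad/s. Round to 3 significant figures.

At ω = 10 rad/s:
pole (1 + j10·1) = 1 + j10 → |·| ≈ 10.05, ∠ ≈ 84.29°
pole (1 + j10·0.1) = 1 + j1 → |·| ≈ 1.4142, ∠ ≈ 45.00°
pole (1 + j10·0.025) = 1 + j0.25 → |·| ≈ 1.0308, ∠ ≈ 14.04°
|G| = 0.025 · 1 / (10.05 · 1.4142 · 1.0308) ≈ 0.0017064

0.00171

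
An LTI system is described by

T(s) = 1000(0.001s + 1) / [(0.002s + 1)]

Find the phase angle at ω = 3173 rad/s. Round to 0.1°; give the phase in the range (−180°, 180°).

At ω = 3173 rad/s:
zero (1 + j3173·0.001) = 1 + j3.173 → |·| ≈ 3.3268, ∠ ≈ 72.51°
pole (1 + j3173·0.002) = 1 + j6.346 → |·| ≈ 6.4243, ∠ ≈ 81.04°
∠T = (72.51°) − (81.04°) = -8.53°

-8.5°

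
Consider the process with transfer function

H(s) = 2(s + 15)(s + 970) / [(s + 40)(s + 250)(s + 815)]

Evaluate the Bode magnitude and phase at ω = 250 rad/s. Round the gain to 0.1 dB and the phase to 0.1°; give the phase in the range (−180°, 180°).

At s = jω = j250:
zero (s+15): 15 + j250 → |·| = √(15²+250²) = √62725 ≈ 250.45, ∠ = arctan(250/15) ≈ 86.57°
zero (s+970): 970 + j250 → |·| = √(970²+250²) = √1003400 ≈ 1001.7, ∠ = arctan(250/970) ≈ 14.45°
pole (s+40): 40 + j250 → |·| = √(40²+250²) = √64100 ≈ 253.18, ∠ = arctan(250/40) ≈ 80.91°
pole (s+250): 250 + j250 → |·| = √(250²+250²) = √125000 ≈ 353.55, ∠ = arctan(250/250) ≈ 45.00°
pole (s+815): 815 + j250 → |·| = √(815²+250²) = √726725 ≈ 852.48, ∠ = arctan(250/815) ≈ 17.05°
|H| = 2 · 2.5088e+05 / 7.6307e+07 ≈ 0.0065755
Gain = 20 log₁₀(0.0065755) ≈ -43.64 dB
∠H = 101.02° − 142.96° = -41.94°

-43.6 dB, -41.9°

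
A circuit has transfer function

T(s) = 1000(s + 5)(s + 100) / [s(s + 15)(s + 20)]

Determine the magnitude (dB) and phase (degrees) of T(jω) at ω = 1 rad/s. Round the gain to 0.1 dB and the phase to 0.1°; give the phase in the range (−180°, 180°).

64.6 dB, -84.8°

At s = jω = j1:
zero (s+5): 5 + j1 → |·| = √(5²+1²) = √26 ≈ 5.099, ∠ = arctan(1/5) ≈ 11.31°
zero (s+100): 100 + j1 → |·| = √(100²+1²) = √10001 ≈ 100, ∠ = arctan(1/100) ≈ 0.57°
pole (s+15): 15 + j1 → |·| = √(15²+1²) = √226 ≈ 15.033, ∠ = arctan(1/15) ≈ 3.81°
pole (s+20): 20 + j1 → |·| = √(20²+1²) = √401 ≈ 20.025, ∠ = arctan(1/20) ≈ 2.86°
pole at origin: |s| = 1, ∠ = 90.00° (in denominator)
|T| = 1000 · 509.9 / 301.04 ≈ 1693.8
Gain = 20 log₁₀(1693.8) ≈ 64.58 dB
∠T = 11.88° − 96.67° = -84.79°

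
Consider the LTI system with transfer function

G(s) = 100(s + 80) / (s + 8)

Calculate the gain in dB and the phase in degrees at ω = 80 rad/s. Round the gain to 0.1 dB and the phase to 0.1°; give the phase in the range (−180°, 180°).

43.0 dB, -39.3°

At s = jω = j80:
zero (s+80): 80 + j80 → |·| = √(80²+80²) = √12800 ≈ 113.14, ∠ = arctan(80/80) ≈ 45.00°
pole (s+8): 8 + j80 → |·| = √(8²+80²) = √6464 ≈ 80.399, ∠ = arctan(80/8) ≈ 84.29°
|G| = 100 · 113.14 / 80.399 ≈ 140.72
Gain = 20 log₁₀(140.72) ≈ 42.97 dB
∠G = 45.00° − 84.29° = -39.29°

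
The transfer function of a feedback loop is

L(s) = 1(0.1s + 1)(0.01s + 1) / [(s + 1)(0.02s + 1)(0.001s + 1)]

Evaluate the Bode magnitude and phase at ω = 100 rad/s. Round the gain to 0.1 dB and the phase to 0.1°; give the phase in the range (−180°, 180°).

-24.0 dB, -29.3°

At ω = 100 rad/s:
zero (1 + j100·0.1) = 1 + j10 → |·| ≈ 10.05, ∠ ≈ 84.29°
zero (1 + j100·0.01) = 1 + j1 → |·| ≈ 1.4142, ∠ ≈ 45.00°
pole (1 + j100·1) = 1 + j100 → |·| ≈ 100, ∠ ≈ 89.43°
pole (1 + j100·0.02) = 1 + j2 → |·| ≈ 2.2361, ∠ ≈ 63.43°
pole (1 + j100·0.001) = 1 + j0.1 → |·| ≈ 1.005, ∠ ≈ 5.71°
|L| = 1 · 10.05 · 1.4142 / (100 · 2.2361 · 1.005) ≈ 0.063244
Gain = 20 log₁₀(0.063244) ≈ -23.98 dB
∠L = (84.29° + 45.00°) − (89.43° + 63.43° + 5.71°) = -29.28°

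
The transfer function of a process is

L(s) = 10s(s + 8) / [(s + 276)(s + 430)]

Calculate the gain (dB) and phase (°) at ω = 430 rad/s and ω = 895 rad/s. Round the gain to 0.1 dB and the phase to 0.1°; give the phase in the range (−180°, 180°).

At s = jω = j430:
zero (s+8): 8 + j430 → |·| = √(8²+430²) = √184964 ≈ 430.07, ∠ = arctan(430/8) ≈ 88.93°
zero at origin: s = j430 → |·| = 430, ∠ = 90.00°
pole (s+276): 276 + j430 → |·| = √(276²+430²) = √261076 ≈ 510.96, ∠ = arctan(430/276) ≈ 57.31°
pole (s+430): 430 + j430 → |·| = √(430²+430²) = √369800 ≈ 608.11, ∠ = arctan(430/430) ≈ 45.00°
|L| = 10 · 1.8493e+05 / 3.1072e+05 ≈ 5.9517
Gain = 20 log₁₀(5.9517) ≈ 15.49 dB
∠L = 178.93° − 102.31° = 76.62°

At s = jω = j895:
zero (s+8): 8 + j895 → |·| = √(8²+895²) = √801089 ≈ 895.04, ∠ = arctan(895/8) ≈ 89.49°
zero at origin: s = j895 → |·| = 895, ∠ = 90.00°
pole (s+276): 276 + j895 → |·| = √(276²+895²) = √877201 ≈ 936.59, ∠ = arctan(895/276) ≈ 72.86°
pole (s+430): 430 + j895 → |·| = √(430²+895²) = √985925 ≈ 992.94, ∠ = arctan(895/430) ≈ 64.34°
|L| = 10 · 8.0106e+05 / 9.2998e+05 ≈ 8.6137
Gain = 20 log₁₀(8.6137) ≈ 18.70 dB
∠L = 179.49° − 137.20° = 42.29°

ω = 430: 15.5 dB, 76.6°; ω = 895: 18.7 dB, 42.3°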